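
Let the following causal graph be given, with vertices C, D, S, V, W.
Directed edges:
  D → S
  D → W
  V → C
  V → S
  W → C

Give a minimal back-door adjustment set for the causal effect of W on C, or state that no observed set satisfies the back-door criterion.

desc(W)\{W}={C}; candidates ⊆ {D,S,V}.
∅: W⊥C given ∅ in G with W→· removed — back-door holds.

W→C: minimal back-door set ∅.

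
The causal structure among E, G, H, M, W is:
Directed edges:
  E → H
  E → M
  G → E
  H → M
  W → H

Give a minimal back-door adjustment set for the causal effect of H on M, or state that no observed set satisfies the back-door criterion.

desc(H)\{H}={M}; candidates ⊆ {E,G,W}.
size 0: {}; under {} H still reaches {E,G,M,W} ∋ M.
{E}: H⊥M given {E} in G with H→· removed — back-door holds.

H→M: minimal back-door set {E}.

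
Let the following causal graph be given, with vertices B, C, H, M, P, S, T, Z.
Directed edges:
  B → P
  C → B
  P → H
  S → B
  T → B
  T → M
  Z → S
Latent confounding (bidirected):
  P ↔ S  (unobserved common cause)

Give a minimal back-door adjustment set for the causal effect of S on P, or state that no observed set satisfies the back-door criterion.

desc(S)\{S}={B,H,P}; candidates ⊆ {C,M,T,Z}.
S↔P: latent back-door arc(s) into S.
size 0: {}; under {} S still reaches {H,P,Z} ∋ P.
size 1: {C}, {M}, {T} …(+1); under {C} S still reaches {H,P,Z} ∋ P.
size 2: {C,M}, {C,T}, {C,Z} …(+3); under {C,M} S still reaches {H,P,Z} ∋ P.
S↔P cannot be blocked by any observed set — no back-door set.

S→P: no observed back-door set.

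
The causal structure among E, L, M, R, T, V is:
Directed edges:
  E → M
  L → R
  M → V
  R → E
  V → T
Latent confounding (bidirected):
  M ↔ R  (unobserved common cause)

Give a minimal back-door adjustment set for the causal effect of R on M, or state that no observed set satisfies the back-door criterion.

desc(R)\{R}={E,M,T,V}; candidates ⊆ {L}.
R↔M: latent back-door arc(s) into R.
size 0: {}; under {} R still reaches {L,M,T,V} ∋ M.
size 1: {L}; under {L} R still reaches {M,T,V} ∋ M.
R↔M cannot be blocked by any observed set — no back-door set.

R→M: no observed back-door set.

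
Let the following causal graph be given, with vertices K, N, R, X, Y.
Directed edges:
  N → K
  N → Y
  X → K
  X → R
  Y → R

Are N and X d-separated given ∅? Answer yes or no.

Bayes-Ball from N | ∅ reaches {K,R,Y}.
X ∉ reach(N|∅) ⇒ N ⊥ X | ∅.

Yes — N ⊥ X | ∅.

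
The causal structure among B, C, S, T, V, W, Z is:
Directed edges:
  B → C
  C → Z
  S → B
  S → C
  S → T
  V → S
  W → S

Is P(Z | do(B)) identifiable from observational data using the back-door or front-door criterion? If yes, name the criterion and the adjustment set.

desc(B)\{B}={C,Z}; candidates ⊆ {S,T,V,W}.
size 0: {}; under {} B still reaches {C,S,T,V,W,Z} ∋ Z.
{S}: B⊥Z given {S} in G with B→· removed — back-door holds.
P(Z|do(B)) = Σ_{S} P(Z|B,S)·P(S).

P(Z|do(B)): backdoor, adjust for {S}.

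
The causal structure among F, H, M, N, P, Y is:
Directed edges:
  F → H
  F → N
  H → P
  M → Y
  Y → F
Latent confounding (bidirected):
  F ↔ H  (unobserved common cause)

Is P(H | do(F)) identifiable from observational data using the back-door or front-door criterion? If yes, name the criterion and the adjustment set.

desc(F)\{F}={H,N,P}; candidates ⊆ {M,Y}.
F↔H: latent back-door arc(s) into F.
size 0: {}; under {} F still reaches {H,M,P,Y} ∋ H.
size 1: {M}, {Y}; under {M} F still reaches {H,P,Y} ∋ H.
size 2: {M,Y}; under {M,Y} F still reaches {H,P} ∋ H.
F↔H cannot be blocked by any observed set — no back-door set.
No mediator lies on a directed F→…→H path.
Neither criterion identifies P(H|do(F)) in this graph.

P(H|do(F)): not identifiable (no BD/FD set).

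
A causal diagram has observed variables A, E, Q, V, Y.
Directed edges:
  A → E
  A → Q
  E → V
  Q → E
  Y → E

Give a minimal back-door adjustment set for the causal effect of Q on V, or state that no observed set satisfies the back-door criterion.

Q→V: minimal back-door set {A}.

desc(Q)\{Q}={E,V}; candidates ⊆ {A,Y}.
size 0: {}; under {} Q still reaches {A,E,V} ∋ V.
{A}: Q⊥V given {A} in G with Q→· removed — back-door holds.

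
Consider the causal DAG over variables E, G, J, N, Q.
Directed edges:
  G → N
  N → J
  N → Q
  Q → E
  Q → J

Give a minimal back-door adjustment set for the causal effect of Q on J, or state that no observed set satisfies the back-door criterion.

Q→J: minimal back-door set {N}.

desc(Q)\{Q}={E,J}; candidates ⊆ {G,N}.
size 0: {}; under {} Q still reaches {G,J,N} ∋ J.
{N}: Q⊥J given {N} in G with Q→· removed — back-door holds.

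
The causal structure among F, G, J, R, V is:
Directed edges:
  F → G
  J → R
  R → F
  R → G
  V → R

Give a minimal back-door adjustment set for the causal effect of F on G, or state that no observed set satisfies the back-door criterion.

F→G: minimal back-door set {R}.

desc(F)\{F}={G}; candidates ⊆ {J,R,V}.
size 0: {}; under {} F still reaches {G,J,R,V} ∋ G.
{R}: F⊥G given {R} in G with F→· removed — back-door holds.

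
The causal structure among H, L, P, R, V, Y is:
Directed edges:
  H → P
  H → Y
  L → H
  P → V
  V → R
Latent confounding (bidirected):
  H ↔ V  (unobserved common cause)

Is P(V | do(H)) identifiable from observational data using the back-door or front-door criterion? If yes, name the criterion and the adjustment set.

desc(H)\{H}={P,R,V,Y}; candidates ⊆ {L}.
H↔V: latent back-door arc(s) into H.
size 0: {}; under {} H still reaches {L,R,V} ∋ V.
size 1: {L}; under {L} H still reaches {R,V} ∋ V.
H↔V cannot be blocked by any observed set — no back-door set.
{P}: (i) intercepts every directed H→V path; (ii) no back-door H→{P}; (iii) {H} blocks every back-door {P}→V. Front-door holds.
P(V|do(H)) = Σ_{P} P(P|H) Σ_{H'} P(V|P,H')P(H').

P(V|do(H)): frontdoor, adjust for {P}.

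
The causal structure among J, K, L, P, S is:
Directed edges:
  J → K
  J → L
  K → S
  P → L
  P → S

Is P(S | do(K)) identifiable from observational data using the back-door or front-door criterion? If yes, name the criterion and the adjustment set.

desc(K)\{K}={S}; candidates ⊆ {J,L,P}.
∅: K⊥S given ∅ in G with K→· removed — back-door holds.
P(S|do(K)) = P(S|K) — no adjustment needed.

P(S|do(K)): backdoor, adjust for ∅.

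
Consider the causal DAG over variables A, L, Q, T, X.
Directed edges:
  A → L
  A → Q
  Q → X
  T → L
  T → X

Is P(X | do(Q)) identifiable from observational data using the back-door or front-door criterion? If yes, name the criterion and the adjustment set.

desc(Q)\{Q}={X}; candidates ⊆ {A,L,T}.
∅: Q⊥X given ∅ in G with Q→· removed — back-door holds.
P(X|do(Q)) = P(X|Q) — no adjustment needed.

P(X|do(Q)): backdoor, adjust for ∅.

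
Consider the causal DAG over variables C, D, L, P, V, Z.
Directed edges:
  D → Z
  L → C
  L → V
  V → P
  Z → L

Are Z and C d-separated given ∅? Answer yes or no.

Bayes-Ball from Z | ∅ reaches {C,D,L,P,V}.
C ∈ reach(Z|∅) ⇒ Z ⊥̸ C | ∅.

No — Z and C are d-connected given ∅.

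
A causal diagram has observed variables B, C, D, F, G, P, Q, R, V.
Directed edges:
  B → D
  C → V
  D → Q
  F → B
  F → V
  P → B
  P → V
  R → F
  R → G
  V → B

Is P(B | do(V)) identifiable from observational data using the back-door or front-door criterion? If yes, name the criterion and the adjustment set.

desc(V)\{V}={B,D,Q}; candidates ⊆ {C,F,G,P,R}.
size 0: {}; under {} V still reaches {B,C,D,F,G,P,Q,R} ∋ B.
size 1: {C}, {F}, {G} …(+2); under {C} V still reaches {B,D,F,G,P,Q,R} ∋ B.
{F,P}: V⊥B given {F,P} in G with V→· removed — back-door holds.
P(B|do(V)) = Σ_{F,P} P(B|V,F,P)·P(F,P).

P(B|do(V)): backdoor, adjust for {F, P}.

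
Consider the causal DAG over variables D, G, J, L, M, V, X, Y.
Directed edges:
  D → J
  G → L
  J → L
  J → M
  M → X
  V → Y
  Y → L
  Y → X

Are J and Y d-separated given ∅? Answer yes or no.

Bayes-Ball from J | ∅ reaches {D,L,M,X}.
Y ∉ reach(J|∅) ⇒ J ⊥ Y | ∅.

Yes — J ⊥ Y | ∅.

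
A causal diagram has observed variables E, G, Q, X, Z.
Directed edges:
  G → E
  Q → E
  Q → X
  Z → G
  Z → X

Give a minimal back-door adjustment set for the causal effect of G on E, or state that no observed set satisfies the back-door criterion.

G→E: minimal back-door set ∅.

desc(G)\{G}={E}; candidates ⊆ {Q,X,Z}.
∅: G⊥E given ∅ in G with G→· removed — back-door holds.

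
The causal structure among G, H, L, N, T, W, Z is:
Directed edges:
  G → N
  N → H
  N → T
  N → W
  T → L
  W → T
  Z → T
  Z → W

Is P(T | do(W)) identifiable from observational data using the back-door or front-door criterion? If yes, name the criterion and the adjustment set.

desc(W)\{W}={L,T}; candidates ⊆ {G,H,N,Z}.
size 0: {}; under {} W still reaches {G,H,L,N,T,Z} ∋ T.
size 1: {G}, {H}, {N} …(+1); under {G} W still reaches {H,L,N,T,Z} ∋ T.
{N,Z}: W⊥T given {N,Z} in G with W→· removed — back-door holds.
P(T|do(W)) = Σ_{N,Z} P(T|W,N,Z)·P(N,Z).

P(T|do(W)): backdoor, adjust for {N, Z}.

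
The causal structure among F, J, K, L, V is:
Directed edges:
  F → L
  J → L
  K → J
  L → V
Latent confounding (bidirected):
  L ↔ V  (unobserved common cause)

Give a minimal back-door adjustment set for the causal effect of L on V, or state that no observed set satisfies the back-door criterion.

L→V: no observed back-door set.

desc(L)\{L}={V}; candidates ⊆ {F,J,K}.
L↔V: latent back-door arc(s) into L.
size 0: {}; under {} L still reaches {F,J,K,V} ∋ V.
size 1: {F}, {J}, {K}; under {F} L still reaches {J,K,V} ∋ V.
size 2: {F,J}, {F,K}, {J,K}; under {F,J} L still reaches {V} ∋ V.
L↔V cannot be blocked by any observed set — no back-door set.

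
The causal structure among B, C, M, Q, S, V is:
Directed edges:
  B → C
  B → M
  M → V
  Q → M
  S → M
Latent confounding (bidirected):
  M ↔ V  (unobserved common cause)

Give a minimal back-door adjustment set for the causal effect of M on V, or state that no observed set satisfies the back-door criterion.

M→V: no observed back-door set.

desc(M)\{M}={V}; candidates ⊆ {B,C,Q,S}.
M↔V: latent back-door arc(s) into M.
size 0: {}; under {} M still reaches {B,C,Q,S,V} ∋ V.
size 1: {B}, {C}, {Q} …(+1); under {B} M still reaches {Q,S,V} ∋ V.
size 2: {B,C}, {B,Q}, {B,S} …(+3); under {B,C} M still reaches {Q,S,V} ∋ V.
M↔V cannot be blocked by any observed set — no back-door set.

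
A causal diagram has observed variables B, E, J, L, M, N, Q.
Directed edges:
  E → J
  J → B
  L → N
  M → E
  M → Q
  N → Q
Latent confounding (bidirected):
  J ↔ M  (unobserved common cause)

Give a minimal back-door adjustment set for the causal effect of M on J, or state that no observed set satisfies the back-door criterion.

desc(M)\{M}={B,E,J,Q}; candidates ⊆ {L,N}.
M↔J: latent back-door arc(s) into M.
size 0: {}; under {} M still reaches {B,J} ∋ J.
size 1: {L}, {N}; under {L} M still reaches {B,J} ∋ J.
size 2: {L,N}; under {L,N} M still reaches {B,J} ∋ J.
M↔J cannot be blocked by any observed set — no back-door set.

M→J: no observed back-door set.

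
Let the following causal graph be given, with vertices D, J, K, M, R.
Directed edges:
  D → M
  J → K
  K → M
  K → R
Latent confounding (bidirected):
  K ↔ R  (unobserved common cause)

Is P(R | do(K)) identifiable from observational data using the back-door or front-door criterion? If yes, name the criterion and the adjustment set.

desc(K)\{K}={M,R}; candidates ⊆ {D,J}.
K↔R: latent back-door arc(s) into K.
size 0: {}; under {} K still reaches {J,R} ∋ R.
size 1: {D}, {J}; under {D} K still reaches {J,R} ∋ R.
size 2: {D,J}; under {D,J} K still reaches {R} ∋ R.
K↔R cannot be blocked by any observed set — no back-door set.
No mediator lies on a directed K→…→R path.
Neither criterion identifies P(R|do(K)) in this graph.

P(R|do(K)): not identifiable (no BD/FD set).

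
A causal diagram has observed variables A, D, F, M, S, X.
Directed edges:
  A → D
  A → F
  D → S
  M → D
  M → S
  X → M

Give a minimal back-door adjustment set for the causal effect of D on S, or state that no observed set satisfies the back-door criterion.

D→S: minimal back-door set {M}.

desc(D)\{D}={S}; candidates ⊆ {A,F,M,X}.
size 0: {}; under {} D still reaches {A,F,M,S,X} ∋ S.
{M}: D⊥S given {M} in G with D→· removed — back-door holds.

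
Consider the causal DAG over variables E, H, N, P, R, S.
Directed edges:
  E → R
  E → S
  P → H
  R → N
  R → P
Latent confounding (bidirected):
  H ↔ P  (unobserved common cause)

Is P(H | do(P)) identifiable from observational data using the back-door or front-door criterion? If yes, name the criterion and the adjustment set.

desc(P)\{P}={H}; candidates ⊆ {E,N,R,S}.
P↔H: latent back-door arc(s) into P.
size 0: {}; under {} P still reaches {E,H,N,R,S} ∋ H.
size 1: {E}, {N}, {R} …(+1); under {E} P still reaches {H,N,R} ∋ H.
size 2: {E,N}, {E,R}, {E,S} …(+3); under {E,N} P still reaches {H,R} ∋ H.
P↔H cannot be blocked by any observed set — no back-door set.
No mediator lies on a directed P→…→H path.
Neither criterion identifies P(H|do(P)) in this graph.

P(H|do(P)): not identifiable (no BD/FD set).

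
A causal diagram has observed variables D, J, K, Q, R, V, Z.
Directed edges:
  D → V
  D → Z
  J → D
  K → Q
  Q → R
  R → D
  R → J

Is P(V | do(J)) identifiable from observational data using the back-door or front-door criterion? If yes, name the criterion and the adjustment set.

P(V|do(J)): backdoor, adjust for {R}.

desc(J)\{J}={D,V,Z}; candidates ⊆ {K,Q,R}.
size 0: {}; under {} J still reaches {D,K,Q,R,V,Z} ∋ V.
{R}: J⊥V given {R} in G with J→· removed — back-door holds.
P(V|do(J)) = Σ_{R} P(V|J,R)·P(R).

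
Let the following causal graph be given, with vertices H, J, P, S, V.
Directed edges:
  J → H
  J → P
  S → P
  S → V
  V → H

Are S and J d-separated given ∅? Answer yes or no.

Bayes-Ball from S | ∅ reaches {H,P,V}.
J ∉ reach(S|∅) ⇒ S ⊥ J | ∅.

Yes — S ⊥ J | ∅.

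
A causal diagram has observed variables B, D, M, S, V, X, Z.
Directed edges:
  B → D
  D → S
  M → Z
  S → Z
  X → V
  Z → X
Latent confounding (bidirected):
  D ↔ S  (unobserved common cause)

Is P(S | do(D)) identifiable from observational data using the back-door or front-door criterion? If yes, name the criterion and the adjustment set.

P(S|do(D)): not identifiable (no BD/FD set).

desc(D)\{D}={S,V,X,Z}; candidates ⊆ {B,M}.
D↔S: latent back-door arc(s) into D.
size 0: {}; under {} D still reaches {B,S,V,X,Z} ∋ S.
size 1: {B}, {M}; under {B} D still reaches {S,V,X,Z} ∋ S.
size 2: {B,M}; under {B,M} D still reaches {S,V,X,Z} ∋ S.
D↔S cannot be blocked by any observed set — no back-door set.
No mediator lies on a directed D→…→S path.
Neither criterion identifies P(S|do(D)) in this graph.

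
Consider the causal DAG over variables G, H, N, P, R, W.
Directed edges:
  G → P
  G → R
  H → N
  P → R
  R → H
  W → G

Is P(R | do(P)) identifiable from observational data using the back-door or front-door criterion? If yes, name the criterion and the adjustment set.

P(R|do(P)): backdoor, adjust for {G}.

desc(P)\{P}={H,N,R}; candidates ⊆ {G,W}.
size 0: {}; under {} P still reaches {G,H,N,R,W} ∋ R.
{G}: P⊥R given {G} in G with P→· removed — back-door holds.
P(R|do(P)) = Σ_{G} P(R|P,G)·P(G).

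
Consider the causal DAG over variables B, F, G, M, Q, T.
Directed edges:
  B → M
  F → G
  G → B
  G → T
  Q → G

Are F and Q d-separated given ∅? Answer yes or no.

Yes — F ⊥ Q | ∅.

Bayes-Ball from F | ∅ reaches {B,G,M,T}.
Q ∉ reach(F|∅) ⇒ F ⊥ Q | ∅.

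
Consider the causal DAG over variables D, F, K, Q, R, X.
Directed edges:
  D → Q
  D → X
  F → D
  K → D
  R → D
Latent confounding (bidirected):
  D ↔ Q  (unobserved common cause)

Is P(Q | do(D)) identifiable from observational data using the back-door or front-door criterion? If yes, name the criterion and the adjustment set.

desc(D)\{D}={Q,X}; candidates ⊆ {F,K,R}.
D↔Q: latent back-door arc(s) into D.
size 0: {}; under {} D still reaches {F,K,Q,R} ∋ Q.
size 1: {F}, {K}, {R}; under {F} D still reaches {K,Q,R} ∋ Q.
size 2: {F,K}, {F,R}, {K,R}; under {F,K} D still reaches {Q,R} ∋ Q.
D↔Q cannot be blocked by any observed set — no back-door set.
No mediator lies on a directed D→…→Q path.
Neither criterion identifies P(Q|do(D)) in this graph.

P(Q|do(D)): not identifiable (no BD/FD set).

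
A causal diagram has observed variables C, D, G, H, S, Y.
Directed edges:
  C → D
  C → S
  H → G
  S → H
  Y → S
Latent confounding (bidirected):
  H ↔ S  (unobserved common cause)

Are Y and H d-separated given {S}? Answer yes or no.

Bayes-Ball from Y | {S} reaches {C,D,G,H}.
H ∈ reach(Y|{S}) ⇒ Y ⊥̸ H | {S}.

No — Y and H are d-connected given {S}.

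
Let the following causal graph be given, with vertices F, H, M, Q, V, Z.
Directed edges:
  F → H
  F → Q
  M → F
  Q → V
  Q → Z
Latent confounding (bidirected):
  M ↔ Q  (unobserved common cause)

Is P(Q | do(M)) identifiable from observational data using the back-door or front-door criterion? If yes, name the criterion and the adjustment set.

P(Q|do(M)): frontdoor, adjust for {F}.

desc(M)\{M}={F,H,Q,V,Z}; candidates ⊆ {—}.
M↔Q: latent back-door arc(s) into M.
size 0: {}; under {} M still reaches {Q,V,Z} ∋ Q.
M↔Q cannot be blocked by any observed set — no back-door set.
{F}: (i) intercepts every directed M→Q path; (ii) no back-door M→{F}; (iii) {M} blocks every back-door {F}→Q. Front-door holds.
P(Q|do(M)) = Σ_{F} P(F|M) Σ_{M'} P(Q|F,M')P(M').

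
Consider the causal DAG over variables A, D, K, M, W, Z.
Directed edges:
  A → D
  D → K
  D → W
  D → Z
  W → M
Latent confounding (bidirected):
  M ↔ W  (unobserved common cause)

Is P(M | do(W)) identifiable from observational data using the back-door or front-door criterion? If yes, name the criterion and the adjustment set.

P(M|do(W)): not identifiable (no BD/FD set).

desc(W)\{W}={M}; candidates ⊆ {A,D,K,Z}.
W↔M: latent back-door arc(s) into W.
size 0: {}; under {} W still reaches {A,D,K,M,Z} ∋ M.
size 1: {A}, {D}, {K} …(+1); under {A} W still reaches {D,K,M,Z} ∋ M.
size 2: {A,D}, {A,K}, {A,Z} …(+3); under {A,D} W still reaches {M} ∋ M.
W↔M cannot be blocked by any observed set — no back-door set.
No mediator lies on a directed W→…→M path.
Neither criterion identifies P(M|do(W)) in this graph.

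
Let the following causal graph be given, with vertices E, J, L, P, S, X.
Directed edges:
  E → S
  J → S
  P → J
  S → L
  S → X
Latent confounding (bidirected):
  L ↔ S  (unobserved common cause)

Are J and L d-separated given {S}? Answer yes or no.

No — J and L are d-connected given {S}.

Bayes-Ball from J | {S} reaches {E,L,P}.
L ∈ reach(J|{S}) ⇒ J ⊥̸ L | {S}.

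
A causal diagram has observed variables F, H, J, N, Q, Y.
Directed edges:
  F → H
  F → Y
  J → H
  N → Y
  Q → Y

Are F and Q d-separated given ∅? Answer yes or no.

Bayes-Ball from F | ∅ reaches {H,Y}.
Q ∉ reach(F|∅) ⇒ F ⊥ Q | ∅.

Yes — F ⊥ Q | ∅.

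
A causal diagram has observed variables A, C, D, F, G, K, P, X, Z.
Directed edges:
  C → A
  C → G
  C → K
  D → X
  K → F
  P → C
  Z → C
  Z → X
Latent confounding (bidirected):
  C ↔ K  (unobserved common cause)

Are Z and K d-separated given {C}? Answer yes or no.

Bayes-Ball from Z | {C} reaches {F,K,P,X}.
K ∈ reach(Z|{C}) ⇒ Z ⊥̸ K | {C}.

No — Z and K are d-connected given {C}.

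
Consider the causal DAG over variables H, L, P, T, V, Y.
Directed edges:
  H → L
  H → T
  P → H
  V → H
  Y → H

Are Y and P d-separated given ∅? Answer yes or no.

Yes — Y ⊥ P | ∅.

Bayes-Ball from Y | ∅ reaches {H,L,T}.
P ∉ reach(Y|∅) ⇒ Y ⊥ P | ∅.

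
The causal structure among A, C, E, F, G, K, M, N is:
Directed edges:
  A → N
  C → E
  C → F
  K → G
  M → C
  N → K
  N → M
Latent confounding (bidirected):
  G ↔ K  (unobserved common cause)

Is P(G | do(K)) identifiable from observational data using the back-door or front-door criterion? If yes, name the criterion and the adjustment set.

desc(K)\{K}={G}; candidates ⊆ {A,C,E,F,M,N}.
K↔G: latent back-door arc(s) into K.
size 0: {}; under {} K still reaches {A,C,E,F,G,M,N} ∋ G.
size 1: {A}, {C}, {E} …(+3); under {A} K still reaches {C,E,F,G,M,N} ∋ G.
size 2: {A,C}, {A,E}, {A,F} …(+12); under {A,C} K still reaches {G,M,N} ∋ G.
K↔G cannot be blocked by any observed set — no back-door set.
No mediator lies on a directed K→…→G path.
Neither criterion identifies P(G|do(K)) in this graph.

P(G|do(K)): not identifiable (no BD/FD set).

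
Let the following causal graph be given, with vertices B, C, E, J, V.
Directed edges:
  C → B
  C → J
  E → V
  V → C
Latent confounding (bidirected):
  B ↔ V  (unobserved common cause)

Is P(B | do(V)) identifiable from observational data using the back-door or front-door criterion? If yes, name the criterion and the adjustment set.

desc(V)\{V}={B,C,J}; candidates ⊆ {E}.
V↔B: latent back-door arc(s) into V.
size 0: {}; under {} V still reaches {B,E} ∋ B.
size 1: {E}; under {E} V still reaches {B} ∋ B.
V↔B cannot be blocked by any observed set — no back-door set.
{C}: (i) intercepts every directed V→B path; (ii) no back-door V→{C}; (iii) {V} blocks every back-door {C}→B. Front-door holds.
P(B|do(V)) = Σ_{C} P(C|V) Σ_{V'} P(B|C,V')P(V').

P(B|do(V)): frontdoor, adjust for {C}.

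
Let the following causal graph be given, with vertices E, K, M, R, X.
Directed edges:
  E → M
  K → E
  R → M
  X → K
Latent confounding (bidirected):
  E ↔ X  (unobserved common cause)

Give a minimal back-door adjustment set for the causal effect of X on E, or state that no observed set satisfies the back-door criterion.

X→E: no observed back-door set.

desc(X)\{X}={E,K,M}; candidates ⊆ {R}.
X↔E: latent back-door arc(s) into X.
size 0: {}; under {} X still reaches {E,M} ∋ E.
size 1: {R}; under {R} X still reaches {E,M} ∋ E.
X↔E cannot be blocked by any observed set — no back-door set.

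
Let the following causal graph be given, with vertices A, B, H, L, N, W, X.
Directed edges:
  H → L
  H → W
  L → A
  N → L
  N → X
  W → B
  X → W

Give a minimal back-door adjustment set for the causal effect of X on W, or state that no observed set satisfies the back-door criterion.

X→W: minimal back-door set ∅.

desc(X)\{X}={B,W}; candidates ⊆ {A,H,L,N}.
∅: X⊥W given ∅ in G with X→· removed — back-door holds.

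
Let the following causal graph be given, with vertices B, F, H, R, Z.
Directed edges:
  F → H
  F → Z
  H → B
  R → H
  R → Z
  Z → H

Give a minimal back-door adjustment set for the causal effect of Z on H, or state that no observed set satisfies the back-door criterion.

Z→H: minimal back-door set {F, R}.

desc(Z)\{Z}={B,H}; candidates ⊆ {F,R}.
size 0: {}; under {} Z still reaches {B,F,H,R} ∋ H.
size 1: {F}, {R}; under {F} Z still reaches {B,H,R} ∋ H.
{F,R}: Z⊥H given {F,R} in G with Z→· removed — back-door holds.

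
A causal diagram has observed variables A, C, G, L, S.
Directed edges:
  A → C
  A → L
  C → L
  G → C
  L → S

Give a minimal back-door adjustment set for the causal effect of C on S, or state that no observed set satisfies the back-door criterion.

C→S: minimal back-door set {A}.

desc(C)\{C}={L,S}; candidates ⊆ {A,G}.
size 0: {}; under {} C still reaches {A,G,L,S} ∋ S.
{A}: C⊥S given {A} in G with C→· removed — back-door holds.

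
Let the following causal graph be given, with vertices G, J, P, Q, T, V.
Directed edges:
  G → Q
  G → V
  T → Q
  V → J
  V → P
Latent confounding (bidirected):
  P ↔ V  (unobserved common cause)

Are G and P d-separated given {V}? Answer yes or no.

No — G and P are d-connected given {V}.

Bayes-Ball from G | {V} reaches {P,Q}.
P ∈ reach(G|{V}) ⇒ G ⊥̸ P | {V}.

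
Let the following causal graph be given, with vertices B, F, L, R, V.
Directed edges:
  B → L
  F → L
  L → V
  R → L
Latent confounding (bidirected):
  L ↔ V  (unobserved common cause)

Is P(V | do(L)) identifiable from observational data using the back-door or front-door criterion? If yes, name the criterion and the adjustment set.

desc(L)\{L}={V}; candidates ⊆ {B,F,R}.
L↔V: latent back-door arc(s) into L.
size 0: {}; under {} L still reaches {B,F,R,V} ∋ V.
size 1: {B}, {F}, {R}; under {B} L still reaches {F,R,V} ∋ V.
size 2: {B,F}, {B,R}, {F,R}; under {B,F} L still reaches {R,V} ∋ V.
L↔V cannot be blocked by any observed set — no back-door set.
No mediator lies on a directed L→…→V path.
Neither criterion identifies P(V|do(L)) in this graph.

P(V|do(L)): not identifiable (no BD/FD set).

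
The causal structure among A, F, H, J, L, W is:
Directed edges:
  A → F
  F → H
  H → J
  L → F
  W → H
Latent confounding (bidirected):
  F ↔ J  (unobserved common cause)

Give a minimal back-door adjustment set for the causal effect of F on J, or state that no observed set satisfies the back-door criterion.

desc(F)\{F}={H,J}; candidates ⊆ {A,L,W}.
F↔J: latent back-door arc(s) into F.
size 0: {}; under {} F still reaches {A,J,L} ∋ J.
size 1: {A}, {L}, {W}; under {A} F still reaches {J,L} ∋ J.
size 2: {A,L}, {A,W}, {L,W}; under {A,L} F still reaches {J} ∋ J.
F↔J cannot be blocked by any observed set — no back-door set.

F→J: no observed back-door set.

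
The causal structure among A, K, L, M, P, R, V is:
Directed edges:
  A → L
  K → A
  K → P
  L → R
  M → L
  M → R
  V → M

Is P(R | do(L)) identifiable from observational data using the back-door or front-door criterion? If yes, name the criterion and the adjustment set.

P(R|do(L)): backdoor, adjust for {M}.

desc(L)\{L}={R}; candidates ⊆ {A,K,M,P,V}.
size 0: {}; under {} L still reaches {A,K,M,P,R,V} ∋ R.
{M}: L⊥R given {M} in G with L→· removed — back-door holds.
P(R|do(L)) = Σ_{M} P(R|L,M)·P(M).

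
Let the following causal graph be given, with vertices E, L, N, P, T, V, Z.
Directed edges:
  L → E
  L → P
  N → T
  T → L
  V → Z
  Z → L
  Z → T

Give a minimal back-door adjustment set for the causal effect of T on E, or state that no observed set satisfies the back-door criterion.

T→E: minimal back-door set {Z}.

desc(T)\{T}={E,L,P}; candidates ⊆ {N,V,Z}.
size 0: {}; under {} T still reaches {E,L,N,P,V,Z} ∋ E.
{Z}: T⊥E given {Z} in G with T→· removed — back-door holds.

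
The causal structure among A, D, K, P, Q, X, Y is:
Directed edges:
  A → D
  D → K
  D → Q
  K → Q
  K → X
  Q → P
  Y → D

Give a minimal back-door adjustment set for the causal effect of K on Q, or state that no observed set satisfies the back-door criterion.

desc(K)\{K}={P,Q,X}; candidates ⊆ {A,D,Y}.
size 0: {}; under {} K still reaches {A,D,P,Q,Y} ∋ Q.
{D}: K⊥Q given {D} in G with K→· removed — back-door holds.

K→Q: minimal back-door set {D}.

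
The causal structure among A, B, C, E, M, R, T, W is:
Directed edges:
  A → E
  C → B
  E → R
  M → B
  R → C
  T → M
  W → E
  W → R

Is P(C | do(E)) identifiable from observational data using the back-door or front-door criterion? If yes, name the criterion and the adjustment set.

desc(E)\{E}={B,C,R}; candidates ⊆ {A,M,T,W}.
size 0: {}; under {} E still reaches {A,B,C,R,W} ∋ C.
{W}: E⊥C given {W} in G with E→· removed — back-door holds.
P(C|do(E)) = Σ_{W} P(C|E,W)·P(W).

P(C|do(E)): backdoor, adjust for {W}.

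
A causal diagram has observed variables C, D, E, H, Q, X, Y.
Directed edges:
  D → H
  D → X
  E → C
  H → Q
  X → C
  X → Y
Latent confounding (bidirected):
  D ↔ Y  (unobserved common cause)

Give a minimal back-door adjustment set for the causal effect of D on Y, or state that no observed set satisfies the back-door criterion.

desc(D)\{D}={C,H,Q,X,Y}; candidates ⊆ {E}.
D↔Y: latent back-door arc(s) into D.
size 0: {}; under {} D still reaches {Y} ∋ Y.
size 1: {E}; under {E} D still reaches {Y} ∋ Y.
D↔Y cannot be blocked by any observed set — no back-door set.

D→Y: no observed back-door set.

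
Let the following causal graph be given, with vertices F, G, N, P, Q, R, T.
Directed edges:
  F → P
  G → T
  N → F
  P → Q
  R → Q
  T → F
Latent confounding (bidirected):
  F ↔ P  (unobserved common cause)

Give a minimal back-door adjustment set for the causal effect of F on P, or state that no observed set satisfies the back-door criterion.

F→P: no observed back-door set.

desc(F)\{F}={P,Q}; candidates ⊆ {G,N,R,T}.
F↔P: latent back-door arc(s) into F.
size 0: {}; under {} F still reaches {G,N,P,Q,T} ∋ P.
size 1: {G}, {N}, {R} …(+1); under {G} F still reaches {N,P,Q,T} ∋ P.
size 2: {G,N}, {G,R}, {G,T} …(+3); under {G,N} F still reaches {P,Q,T} ∋ P.
F↔P cannot be blocked by any observed set — no back-door set.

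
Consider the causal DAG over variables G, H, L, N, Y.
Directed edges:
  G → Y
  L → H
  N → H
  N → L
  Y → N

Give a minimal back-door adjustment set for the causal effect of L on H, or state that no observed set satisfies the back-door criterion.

desc(L)\{L}={H}; candidates ⊆ {G,N,Y}.
size 0: {}; under {} L still reaches {G,H,N,Y} ∋ H.
{N}: L⊥H given {N} in G with L→· removed — back-door holds.

L→H: minimal back-door set {N}.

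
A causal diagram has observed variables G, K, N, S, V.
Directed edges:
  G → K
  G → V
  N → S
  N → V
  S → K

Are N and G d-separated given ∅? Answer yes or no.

Yes — N ⊥ G | ∅.

Bayes-Ball from N | ∅ reaches {K,S,V}.
G ∉ reach(N|∅) ⇒ N ⊥ G | ∅.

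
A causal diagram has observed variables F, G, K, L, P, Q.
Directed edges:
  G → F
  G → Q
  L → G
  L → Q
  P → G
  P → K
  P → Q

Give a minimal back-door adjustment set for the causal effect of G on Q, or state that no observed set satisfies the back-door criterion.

G→Q: minimal back-door set {L, P}.

desc(G)\{G}={F,Q}; candidates ⊆ {K,L,P}.
size 0: {}; under {} G still reaches {K,L,P,Q} ∋ Q.
size 1: {K}, {L}, {P}; under {K} G still reaches {L,P,Q} ∋ Q.
{L,P}: G⊥Q given {L,P} in G with G→· removed — back-door holds.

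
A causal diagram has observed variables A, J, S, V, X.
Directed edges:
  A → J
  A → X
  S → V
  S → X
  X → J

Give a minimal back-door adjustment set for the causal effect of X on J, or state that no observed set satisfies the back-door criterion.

X→J: minimal back-door set {A}.

desc(X)\{X}={J}; candidates ⊆ {A,S,V}.
size 0: {}; under {} X still reaches {A,J,S,V} ∋ J.
{A}: X⊥J given {A} in G with X→· removed — back-door holds.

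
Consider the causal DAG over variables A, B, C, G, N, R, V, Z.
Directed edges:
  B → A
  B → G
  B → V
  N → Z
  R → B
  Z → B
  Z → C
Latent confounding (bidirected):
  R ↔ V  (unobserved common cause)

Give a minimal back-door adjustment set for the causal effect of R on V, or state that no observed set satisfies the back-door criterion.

R→V: no observed back-door set.

desc(R)\{R}={A,B,G,V}; candidates ⊆ {C,N,Z}.
R↔V: latent back-door arc(s) into R.
size 0: {}; under {} R still reaches {V} ∋ V.
size 1: {C}, {N}, {Z}; under {C} R still reaches {V} ∋ V.
size 2: {C,N}, {C,Z}, {N,Z}; under {C,N} R still reaches {V} ∋ V.
R↔V cannot be blocked by any observed set — no back-door set.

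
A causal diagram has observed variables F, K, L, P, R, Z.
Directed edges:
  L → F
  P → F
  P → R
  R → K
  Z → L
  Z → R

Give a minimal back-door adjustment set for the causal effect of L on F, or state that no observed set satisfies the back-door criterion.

L→F: minimal back-door set ∅.

desc(L)\{L}={F}; candidates ⊆ {K,P,R,Z}.
∅: L⊥F given ∅ in G with L→· removed — back-door holds.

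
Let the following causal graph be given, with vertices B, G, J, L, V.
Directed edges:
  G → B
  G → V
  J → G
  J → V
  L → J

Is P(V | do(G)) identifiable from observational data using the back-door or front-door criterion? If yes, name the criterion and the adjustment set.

desc(G)\{G}={B,V}; candidates ⊆ {J,L}.
size 0: {}; under {} G still reaches {J,L,V} ∋ V.
{J}: G⊥V given {J} in G with G→· removed — back-door holds.
P(V|do(G)) = Σ_{J} P(V|G,J)·P(J).

P(V|do(G)): backdoor, adjust for {J}.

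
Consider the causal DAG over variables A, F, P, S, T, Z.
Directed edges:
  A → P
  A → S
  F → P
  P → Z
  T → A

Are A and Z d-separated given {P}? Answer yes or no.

Bayes-Ball from A | {P} reaches {F,S,T}.
Z ∉ reach(A|{P}) ⇒ A ⊥ Z | {P}.

Yes — A ⊥ Z | {P}.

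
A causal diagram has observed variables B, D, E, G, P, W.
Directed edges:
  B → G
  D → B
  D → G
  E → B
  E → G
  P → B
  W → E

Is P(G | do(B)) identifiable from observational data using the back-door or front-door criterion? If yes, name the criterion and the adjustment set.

P(G|do(B)): backdoor, adjust for {D, E}.

desc(B)\{B}={G}; candidates ⊆ {D,E,P,W}.
size 0: {}; under {} B still reaches {D,E,G,P,W} ∋ G.
size 1: {D}, {E}, {P} …(+1); under {D} B still reaches {E,G,P,W} ∋ G.
{D,E}: B⊥G given {D,E} in G with B→· removed — back-door holds.
P(G|do(B)) = Σ_{D,E} P(G|B,D,E)·P(D,E).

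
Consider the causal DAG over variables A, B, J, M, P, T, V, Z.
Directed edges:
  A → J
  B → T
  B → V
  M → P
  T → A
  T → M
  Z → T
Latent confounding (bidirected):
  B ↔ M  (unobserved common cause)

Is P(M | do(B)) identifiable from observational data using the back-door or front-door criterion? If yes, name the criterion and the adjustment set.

P(M|do(B)): frontdoor, adjust for {T}.

desc(B)\{B}={A,J,M,P,T,V}; candidates ⊆ {Z}.
B↔M: latent back-door arc(s) into B.
size 0: {}; under {} B still reaches {M,P} ∋ M.
size 1: {Z}; under {Z} B still reaches {M,P} ∋ M.
B↔M cannot be blocked by any observed set — no back-door set.
{T}: (i) intercepts every directed B→M path; (ii) no back-door B→{T}; (iii) {B} blocks every back-door {T}→M. Front-door holds.
P(M|do(B)) = Σ_{T} P(T|B) Σ_{B'} P(M|T,B')P(B').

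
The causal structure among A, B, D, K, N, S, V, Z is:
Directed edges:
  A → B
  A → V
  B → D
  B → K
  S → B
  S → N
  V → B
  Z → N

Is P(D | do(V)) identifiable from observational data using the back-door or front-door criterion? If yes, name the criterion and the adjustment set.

desc(V)\{V}={B,D,K}; candidates ⊆ {A,N,S,Z}.
size 0: {}; under {} V still reaches {A,B,D,K} ∋ D.
{A}: V⊥D given {A} in G with V→· removed — back-door holds.
P(D|do(V)) = Σ_{A} P(D|V,A)·P(A).

P(D|do(V)): backdoor, adjust for {A}.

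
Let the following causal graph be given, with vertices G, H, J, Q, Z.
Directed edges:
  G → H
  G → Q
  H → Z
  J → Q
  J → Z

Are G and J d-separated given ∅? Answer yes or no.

Yes — G ⊥ J | ∅.

Bayes-Ball from G | ∅ reaches {H,Q,Z}.
J ∉ reach(G|∅) ⇒ G ⊥ J | ∅.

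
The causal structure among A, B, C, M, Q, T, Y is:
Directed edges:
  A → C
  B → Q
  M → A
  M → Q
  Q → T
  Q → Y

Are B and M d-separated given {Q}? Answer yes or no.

Bayes-Ball from B | {Q} reaches {A,C,M}.
M ∈ reach(B|{Q}) ⇒ B ⊥̸ M | {Q}.

No — B and M are d-connected given {Q}.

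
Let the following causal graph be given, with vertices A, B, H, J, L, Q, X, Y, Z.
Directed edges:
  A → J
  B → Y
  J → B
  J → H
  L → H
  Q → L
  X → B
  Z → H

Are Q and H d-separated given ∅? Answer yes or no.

No — Q and H are d-connected given ∅.

Bayes-Ball from Q | ∅ reaches {H,L}.
H ∈ reach(Q|∅) ⇒ Q ⊥̸ H | ∅.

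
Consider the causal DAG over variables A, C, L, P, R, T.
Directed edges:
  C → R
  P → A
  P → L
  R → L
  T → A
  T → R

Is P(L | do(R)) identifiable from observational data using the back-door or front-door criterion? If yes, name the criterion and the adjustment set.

P(L|do(R)): backdoor, adjust for ∅.

desc(R)\{R}={L}; candidates ⊆ {A,C,P,T}.
∅: R⊥L given ∅ in G with R→· removed — back-door holds.
P(L|do(R)) = P(L|R) — no adjustment needed.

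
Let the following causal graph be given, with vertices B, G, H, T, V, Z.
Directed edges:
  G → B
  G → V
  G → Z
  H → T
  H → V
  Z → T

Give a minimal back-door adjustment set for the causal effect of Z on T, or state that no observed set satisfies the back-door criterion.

desc(Z)\{Z}={T}; candidates ⊆ {B,G,H,V}.
∅: Z⊥T given ∅ in G with Z→· removed — back-door holds.

Z→T: minimal back-door set ∅.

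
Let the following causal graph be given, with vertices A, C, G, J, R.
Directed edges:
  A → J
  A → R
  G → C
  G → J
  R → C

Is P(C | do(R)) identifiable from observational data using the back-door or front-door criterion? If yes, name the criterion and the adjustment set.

desc(R)\{R}={C}; candidates ⊆ {A,G,J}.
∅: R⊥C given ∅ in G with R→· removed — back-door holds.
P(C|do(R)) = P(C|R) — no adjustment needed.

P(C|do(R)): backdoor, adjust for ∅.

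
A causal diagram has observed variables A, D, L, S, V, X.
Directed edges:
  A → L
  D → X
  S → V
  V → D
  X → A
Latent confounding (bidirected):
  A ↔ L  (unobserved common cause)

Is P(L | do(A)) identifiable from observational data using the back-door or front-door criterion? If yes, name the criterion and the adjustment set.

P(L|do(A)): not identifiable (no BD/FD set).

desc(A)\{A}={L}; candidates ⊆ {D,S,V,X}.
A↔L: latent back-door arc(s) into A.
size 0: {}; under {} A still reaches {D,L,S,V,X} ∋ L.
size 1: {D}, {S}, {V} …(+1); under {D} A still reaches {L,X} ∋ L.
size 2: {D,S}, {D,V}, {D,X} …(+3); under {D,S} A still reaches {L,X} ∋ L.
A↔L cannot be blocked by any observed set — no back-door set.
No mediator lies on a directed A→…→L path.
Neither criterion identifies P(L|do(A)) in this graph.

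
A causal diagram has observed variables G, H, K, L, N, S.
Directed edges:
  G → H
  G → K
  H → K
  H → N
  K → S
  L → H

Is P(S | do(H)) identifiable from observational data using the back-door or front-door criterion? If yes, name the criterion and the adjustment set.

desc(H)\{H}={K,N,S}; candidates ⊆ {G,L}.
size 0: {}; under {} H still reaches {G,K,L,S} ∋ S.
{G}: H⊥S given {G} in G with H→· removed — back-door holds.
P(S|do(H)) = Σ_{G} P(S|H,G)·P(G).

P(S|do(H)): backdoor, adjust for {G}.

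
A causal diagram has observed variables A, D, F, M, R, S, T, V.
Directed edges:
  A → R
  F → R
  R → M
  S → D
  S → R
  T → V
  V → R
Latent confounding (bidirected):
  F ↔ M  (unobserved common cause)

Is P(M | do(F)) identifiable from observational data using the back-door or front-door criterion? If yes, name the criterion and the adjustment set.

P(M|do(F)): frontdoor, adjust for {R}.

desc(F)\{F}={M,R}; candidates ⊆ {A,D,S,T,V}.
F↔M: latent back-door arc(s) into F.
size 0: {}; under {} F still reaches {M} ∋ M.
size 1: {A}, {D}, {S} …(+2); under {A} F still reaches {M} ∋ M.
size 2: {A,D}, {A,S}, {A,T} …(+7); under {A,D} F still reaches {M} ∋ M.
F↔M cannot be blocked by any observed set — no back-door set.
{R}: (i) intercepts every directed F→M path; (ii) no back-door F→{R}; (iii) {F} blocks every back-door {R}→M. Front-door holds.
P(M|do(F)) = Σ_{R} P(R|F) Σ_{F'} P(M|R,F')P(F').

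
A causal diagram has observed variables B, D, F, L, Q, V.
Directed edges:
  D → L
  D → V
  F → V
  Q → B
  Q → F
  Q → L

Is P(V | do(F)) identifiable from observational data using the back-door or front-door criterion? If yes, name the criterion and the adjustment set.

P(V|do(F)): backdoor, adjust for ∅.

desc(F)\{F}={V}; candidates ⊆ {B,D,L,Q}.
∅: F⊥V given ∅ in G with F→· removed — back-door holds.
P(V|do(F)) = P(V|F) — no adjustment needed.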